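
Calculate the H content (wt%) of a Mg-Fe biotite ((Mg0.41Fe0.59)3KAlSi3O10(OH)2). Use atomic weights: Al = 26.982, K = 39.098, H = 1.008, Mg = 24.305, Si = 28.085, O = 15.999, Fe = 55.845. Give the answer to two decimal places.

0.43 wt%

Molar mass of (Mg0.41Fe0.59)3KAlSi3O10(OH)2: 1.23·24.305 + 1.77·55.845 + 1·39.098 + 1·26.982 + 3·28.085 + 12·15.999 + 2·1.008 = 473.080 g/mol.
Mass of H per formula unit: 2 × 1.008 = 2.016 g.
Weight fraction H = 2.016 / 473.080 = 0.0043.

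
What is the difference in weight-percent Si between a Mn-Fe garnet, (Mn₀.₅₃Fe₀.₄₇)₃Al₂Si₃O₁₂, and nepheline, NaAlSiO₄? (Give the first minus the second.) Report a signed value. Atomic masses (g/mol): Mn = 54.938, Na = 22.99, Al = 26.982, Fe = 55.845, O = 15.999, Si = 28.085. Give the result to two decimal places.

-2.79 percentage points

Si in (Mn₀.₅₃Fe₀.₄₇)₃Al₂Si₃O₁₂: molar mass 496.300 g/mol; 3×28.085 = 84.255 g → 16.98 wt%.
Si in NaAlSiO₄: molar mass 142.053 g/mol; 1×28.085 = 28.085 g → 19.77 wt%.
Difference = 16.98 − 19.77 = -2.79 percentage points.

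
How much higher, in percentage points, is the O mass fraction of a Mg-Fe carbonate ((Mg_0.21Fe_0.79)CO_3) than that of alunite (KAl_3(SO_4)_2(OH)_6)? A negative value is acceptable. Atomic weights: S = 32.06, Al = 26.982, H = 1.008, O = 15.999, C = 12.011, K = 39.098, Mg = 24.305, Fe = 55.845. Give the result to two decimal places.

M((Mg_0.21Fe_0.79)CO_3) = 109.230 g/mol, so wt% O = 47.997/109.230 × 100 = 43.94%.
M(KAl_3(SO_4)_2(OH)_6) = 414.198 g/mol, so wt% O = 223.986/414.198 × 100 = 54.08%.
43.94 − 54.08 = -10.14 pp.

-10.14 percentage points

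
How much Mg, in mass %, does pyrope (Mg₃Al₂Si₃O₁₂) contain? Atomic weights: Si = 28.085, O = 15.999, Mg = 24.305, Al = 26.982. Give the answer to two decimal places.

18.09 mass %

Formula mass = 3·24.305 + 2·26.982 + 3·28.085 + 12·15.999 = 403.122 g/mol, of which 72.915 g is Mg.
So Mg makes up 72.915/403.122 = 0.1809 of the mass, i.e. 18.09%.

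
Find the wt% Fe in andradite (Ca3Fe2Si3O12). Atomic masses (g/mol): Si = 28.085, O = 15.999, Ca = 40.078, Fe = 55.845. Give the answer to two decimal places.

Molar mass of Ca3Fe2Si3O12: 3×40.078 + 2×55.845 + 3×28.085 + 12×15.999 = 508.167 g/mol.
Mass of Fe per formula unit: 2 × 55.845 = 111.690 g.
Weight fraction Fe = 111.690 / 508.167 = 0.2198.

21.98 wt%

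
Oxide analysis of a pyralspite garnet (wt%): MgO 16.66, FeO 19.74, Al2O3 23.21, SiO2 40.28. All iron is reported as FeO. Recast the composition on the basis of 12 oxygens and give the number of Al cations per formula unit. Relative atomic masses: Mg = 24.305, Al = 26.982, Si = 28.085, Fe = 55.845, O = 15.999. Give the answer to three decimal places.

2.015 Al apfu

MgO: 16.66/40.304 = 0.41336 mol → 0.41336 mol Mg, 0.41336 mol O.
FeO: 19.74/71.844 = 0.27476 mol → 0.27476 mol Fe, 0.27476 mol O.
Al2O3: 23.21/101.961 = 0.22764 mol → 0.45528 mol Al, 0.68292 mol O.
SiO2: 40.28/60.083 = 0.67041 mol → 0.67041 mol Si, 1.34082 mol O.
Total oxygen = 2.71186 mol. Normalization factor = 12/2.71186 = 4.42501.
Al per 12 O = 0.45528 × 4.42501 = 2.015.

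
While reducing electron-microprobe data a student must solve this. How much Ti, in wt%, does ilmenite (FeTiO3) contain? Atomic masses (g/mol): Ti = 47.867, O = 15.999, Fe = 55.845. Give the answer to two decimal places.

31.55 wt%

Molar mass of FeTiO3: 1*55.845 + 1*47.867 + 3*15.999 = 151.709 g/mol.
Mass of Ti per formula unit: 1 × 47.867 = 47.867 g.
Weight fraction Ti = 47.867 / 151.709 = 0.3155.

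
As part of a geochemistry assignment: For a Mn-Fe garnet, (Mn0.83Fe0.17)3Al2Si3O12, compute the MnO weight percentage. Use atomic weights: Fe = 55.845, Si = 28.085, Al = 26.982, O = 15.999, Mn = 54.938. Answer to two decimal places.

35.65 wt%

M((Mn0.83Fe0.17)3Al2Si3O12) = 495.484 g/mol; M(MnO) = 70.937 g/mol.
Moles MnO per formula unit = 2.49 Mn ÷ 1 = 2.4900.
MnO fraction = (2.4900 × 70.937) / 495.484 = 176.633/495.484 = 0.3565.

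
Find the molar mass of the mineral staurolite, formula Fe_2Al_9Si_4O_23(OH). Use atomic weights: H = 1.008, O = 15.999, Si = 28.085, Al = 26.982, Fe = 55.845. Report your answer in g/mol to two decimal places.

The formula mass is the sum 2(55.845) + 9(26.982) + 4(28.085) + 24(15.999) + 1(1.008).

851.85 g/mol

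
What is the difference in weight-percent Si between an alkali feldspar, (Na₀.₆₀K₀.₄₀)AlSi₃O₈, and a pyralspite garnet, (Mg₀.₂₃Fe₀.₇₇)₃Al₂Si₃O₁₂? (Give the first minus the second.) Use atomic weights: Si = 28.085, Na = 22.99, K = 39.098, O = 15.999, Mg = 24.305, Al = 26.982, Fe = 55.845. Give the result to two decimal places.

13.66 percentage points

Si in (Na₀.₆₀K₀.₄₀)AlSi₃O₈: molar mass 268.662 g/mol; 3×28.085 = 84.255 g → 31.36 wt%.
Si in (Mg₀.₂₃Fe₀.₇₇)₃Al₂Si₃O₁₂: molar mass 475.979 g/mol; 3×28.085 = 84.255 g → 17.70 wt%.
Difference = 31.36 − 17.70 = 13.66 percentage points.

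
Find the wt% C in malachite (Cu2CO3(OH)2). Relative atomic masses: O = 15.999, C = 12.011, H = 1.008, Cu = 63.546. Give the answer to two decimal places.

Molar mass of Cu2CO3(OH)2: 2·63.546 + 1·12.011 + 5·15.999 + 2·1.008 = 221.114 g/mol.
Mass of C per formula unit: 1 × 12.011 = 12.011 g.
Weight fraction C = 12.011 / 221.114 = 0.0543.

5.43 mass %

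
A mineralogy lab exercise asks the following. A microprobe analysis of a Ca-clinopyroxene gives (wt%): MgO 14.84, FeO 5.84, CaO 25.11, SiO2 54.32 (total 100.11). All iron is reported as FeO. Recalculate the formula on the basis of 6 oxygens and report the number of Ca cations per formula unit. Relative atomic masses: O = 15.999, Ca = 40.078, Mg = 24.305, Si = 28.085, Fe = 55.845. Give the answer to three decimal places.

0.993 Ca apfu

MgO (M=40.304): mol = 0.36820; Mg = 0.36820, O = 0.36820.
FeO (M=71.844): mol = 0.08129; Fe = 0.08129, O = 0.08129.
CaO (M=56.077): mol = 0.44778; Ca = 0.44778, O = 0.44778.
SiO2 (M=60.083): mol = 0.90408; Si = 0.90408, O = 1.80816.
ΣO = 2.70543; factor = 6/ΣO = 2.21776.
Ca apfu = 0.44778 × 2.21776 = 0.993.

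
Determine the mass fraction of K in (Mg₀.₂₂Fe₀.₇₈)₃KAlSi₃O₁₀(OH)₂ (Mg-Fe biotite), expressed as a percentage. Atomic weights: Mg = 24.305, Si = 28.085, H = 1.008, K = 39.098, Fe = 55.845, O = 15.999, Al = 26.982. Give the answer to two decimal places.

7.96 weight percent

Molar mass of (Mg₀.₂₂Fe₀.₇₈)₃KAlSi₃O₁₀(OH)₂: 0.66*24.305 + 2.34*55.845 + 1*39.098 + 1*26.982 + 3*28.085 + 12*15.999 + 2*1.008 = 491.058 g/mol.
Mass of K per formula unit: 1 × 39.098 = 39.098 g.
Weight fraction K = 39.098 / 491.058 = 0.0796.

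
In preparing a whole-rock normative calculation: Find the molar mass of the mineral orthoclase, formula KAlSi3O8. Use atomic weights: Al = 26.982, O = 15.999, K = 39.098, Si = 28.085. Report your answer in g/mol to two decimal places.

The formula mass is the sum 1×39.098 + 1×26.982 + 3×28.085 + 8×15.999.

278.33 g/mol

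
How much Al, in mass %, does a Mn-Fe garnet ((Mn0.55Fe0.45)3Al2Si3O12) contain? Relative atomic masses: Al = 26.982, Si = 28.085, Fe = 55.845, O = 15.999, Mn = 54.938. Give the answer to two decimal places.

10.87 mass %

M((Mn0.55Fe0.45)3Al2Si3O12) = 496.245 g/mol.
Al contributes 2 × 26.982 = 53.964 g per mole.
53.964/496.245 = 0.1087 → 10.87%.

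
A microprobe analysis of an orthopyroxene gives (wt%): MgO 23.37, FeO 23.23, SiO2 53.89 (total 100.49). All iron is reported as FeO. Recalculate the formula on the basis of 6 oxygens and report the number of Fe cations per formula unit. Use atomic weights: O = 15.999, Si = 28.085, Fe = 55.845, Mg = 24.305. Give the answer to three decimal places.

0.719 Fe apfu

MgO (M=40.304): mol = 0.57984; Mg = 0.57984, O = 0.57984.
FeO (M=71.844): mol = 0.32334; Fe = 0.32334, O = 0.32334.
SiO2 (M=60.083): mol = 0.89693; Si = 0.89693, O = 1.79386.
ΣO = 2.69704; factor = 6/ΣO = 2.22466.
Fe apfu = 0.32334 × 2.22466 = 0.719.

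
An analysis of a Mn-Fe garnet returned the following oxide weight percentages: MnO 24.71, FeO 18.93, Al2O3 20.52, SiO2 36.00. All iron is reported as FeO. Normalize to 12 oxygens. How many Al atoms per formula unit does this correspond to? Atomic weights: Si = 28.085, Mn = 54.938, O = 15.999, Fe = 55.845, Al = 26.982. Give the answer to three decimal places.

MnO (M=70.937): mol = 0.34834; Mn = 0.34834, O = 0.34834.
FeO (M=71.844): mol = 0.26349; Fe = 0.26349, O = 0.26349.
Al2O3 (M=101.961): mol = 0.20125; Al = 0.40250, O = 0.60375.
SiO2 (M=60.083): mol = 0.59917; Si = 0.59917, O = 1.19834.
ΣO = 2.41392; factor = 12/ΣO = 4.97117.
Al apfu = 0.40250 × 4.97117 = 2.001.

2.001 Al apfu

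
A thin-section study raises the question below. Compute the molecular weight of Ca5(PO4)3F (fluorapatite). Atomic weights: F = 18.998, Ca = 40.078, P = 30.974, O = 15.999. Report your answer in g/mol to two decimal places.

504.30 g/mol

M = 5×40.078 + 3×30.974 + 12×15.999 + 1×18.998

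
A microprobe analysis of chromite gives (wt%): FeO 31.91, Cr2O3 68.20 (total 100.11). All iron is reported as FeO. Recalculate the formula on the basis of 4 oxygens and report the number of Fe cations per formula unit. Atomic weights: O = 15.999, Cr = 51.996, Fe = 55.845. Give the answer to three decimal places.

FeO (M=71.844): mol = 0.44416; Fe = 0.44416, O = 0.44416.
Cr2O3 (M=151.989): mol = 0.44872; Cr = 0.89744, O = 1.34616.
ΣO = 1.79032; factor = 4/ΣO = 2.23424.
Fe apfu = 0.44416 × 2.23424 = 0.992.

0.992 Fe apfu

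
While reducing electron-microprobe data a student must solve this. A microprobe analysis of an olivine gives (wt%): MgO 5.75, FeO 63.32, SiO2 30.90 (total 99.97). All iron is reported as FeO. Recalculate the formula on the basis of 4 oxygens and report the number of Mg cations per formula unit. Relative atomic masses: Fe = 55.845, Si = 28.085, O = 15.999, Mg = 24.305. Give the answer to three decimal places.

5.75 wt% MgO ÷ 40.304 g/mol = 0.14267 mol, giving 0.14267 Mg and 0.14267 O.
63.32 wt% FeO ÷ 71.844 g/mol = 0.88135 mol, giving 0.88135 Fe and 0.88135 O.
30.90 wt% SiO2 ÷ 60.083 g/mol = 0.51429 mol, giving 0.51429 Si and 1.02858 O.
Oxygen sums to 2.05260; scaling by 4/2.05260 = 1.94875 puts the formula on 4 O.
Mg: 0.14267 × 1.94875 = 0.278 atoms per formula unit.

0.278 Mg apfu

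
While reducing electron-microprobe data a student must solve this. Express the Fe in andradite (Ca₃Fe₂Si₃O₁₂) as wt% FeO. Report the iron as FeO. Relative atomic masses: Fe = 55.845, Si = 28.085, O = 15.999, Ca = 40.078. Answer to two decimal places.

Formula mass = 508.167 g/mol.
2 Fe → 2.0000 mol FeO per formula unit; M(FeO) = 71.844, so FeO mass = 143.688 g.
143.688/508.167 × 100 = 28.28 wt%.

28.28 wt%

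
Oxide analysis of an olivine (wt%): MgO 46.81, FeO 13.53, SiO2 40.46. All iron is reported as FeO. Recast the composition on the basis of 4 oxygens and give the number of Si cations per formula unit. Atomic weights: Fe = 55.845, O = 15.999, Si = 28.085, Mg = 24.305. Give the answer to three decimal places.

MgO (M=40.304): mol = 1.16142; Mg = 1.16142, O = 1.16142.
FeO (M=71.844): mol = 0.18832; Fe = 0.18832, O = 0.18832.
SiO2 (M=60.083): mol = 0.67340; Si = 0.67340, O = 1.34680.
ΣO = 2.69654; factor = 4/ΣO = 1.48338.
Si apfu = 0.67340 × 1.48338 = 0.999.

0.999 Si apfu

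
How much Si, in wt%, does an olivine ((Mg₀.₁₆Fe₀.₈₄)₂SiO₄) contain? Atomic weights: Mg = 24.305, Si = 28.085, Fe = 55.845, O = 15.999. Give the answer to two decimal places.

14.50 wt%

Molar mass of (Mg₀.₁₆Fe₀.₈₄)₂SiO₄: 0.32×24.305 + 1.68×55.845 + 1×28.085 + 4×15.999 = 193.678 g/mol.
Mass of Si per formula unit: 1 × 28.085 = 28.085 g.
Weight fraction Si = 28.085 / 193.678 = 0.1450.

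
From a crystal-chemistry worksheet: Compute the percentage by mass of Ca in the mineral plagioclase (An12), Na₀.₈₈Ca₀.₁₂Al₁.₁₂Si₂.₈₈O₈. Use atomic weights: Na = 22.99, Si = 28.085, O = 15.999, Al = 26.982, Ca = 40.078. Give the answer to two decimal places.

M(Na₀.₈₈Ca₀.₁₂Al₁.₁₂Si₂.₈₈O₈) = 264.137 g/mol.
Ca contributes 0.12 × 40.078 = 4.809 g per mole.
4.809/264.137 = 0.0182 → 1.82%.

1.82 wt%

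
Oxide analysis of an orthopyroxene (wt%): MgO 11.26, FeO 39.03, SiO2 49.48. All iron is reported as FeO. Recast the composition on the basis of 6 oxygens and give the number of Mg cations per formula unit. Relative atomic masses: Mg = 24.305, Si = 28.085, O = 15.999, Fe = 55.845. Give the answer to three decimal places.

11.26 wt% MgO ÷ 40.304 g/mol = 0.27938 mol, giving 0.27938 Mg and 0.27938 O.
39.03 wt% FeO ÷ 71.844 g/mol = 0.54326 mol, giving 0.54326 Fe and 0.54326 O.
49.48 wt% SiO2 ÷ 60.083 g/mol = 0.82353 mol, giving 0.82353 Si and 1.64706 O.
Oxygen sums to 2.46970; scaling by 6/2.46970 = 2.42944 puts the formula on 6 O.
Mg: 0.27938 × 2.42944 = 0.679 atoms per formula unit.

0.679 Mg apfu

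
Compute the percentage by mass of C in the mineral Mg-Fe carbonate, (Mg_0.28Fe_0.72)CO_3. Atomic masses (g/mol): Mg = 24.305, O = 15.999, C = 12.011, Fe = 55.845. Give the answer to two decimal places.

Formula mass = 0.28×24.305 + 0.72×55.845 + 1×12.011 + 3×15.999 = 107.022 g/mol, of which 12.011 g is C.
So C makes up 12.011/107.022 = 0.1122 of the mass, i.e. 11.22%.

11.22 mass %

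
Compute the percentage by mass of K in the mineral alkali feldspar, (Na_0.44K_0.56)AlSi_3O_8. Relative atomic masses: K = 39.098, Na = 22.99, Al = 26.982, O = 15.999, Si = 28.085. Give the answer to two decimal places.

8.07 weight percent

Formula mass = 0.44×22.99 + 0.56×39.098 + 1×26.982 + 3×28.085 + 8×15.999 = 271.239 g/mol, of which 21.895 g is K.
So K makes up 21.895/271.239 = 0.0807 of the mass, i.e. 8.07%.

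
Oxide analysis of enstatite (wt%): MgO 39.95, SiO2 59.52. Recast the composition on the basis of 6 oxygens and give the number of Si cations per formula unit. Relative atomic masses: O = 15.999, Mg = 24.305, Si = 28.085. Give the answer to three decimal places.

39.95 wt% MgO ÷ 40.304 g/mol = 0.99122 mol, giving 0.99122 Mg and 0.99122 O.
59.52 wt% SiO2 ÷ 60.083 g/mol = 0.99063 mol, giving 0.99063 Si and 1.98126 O.
Oxygen sums to 2.97248; scaling by 6/2.97248 = 2.01852 puts the formula on 6 O.
Si: 0.99063 × 2.01852 = 2.000 atoms per formula unit.

2.000 Si apfu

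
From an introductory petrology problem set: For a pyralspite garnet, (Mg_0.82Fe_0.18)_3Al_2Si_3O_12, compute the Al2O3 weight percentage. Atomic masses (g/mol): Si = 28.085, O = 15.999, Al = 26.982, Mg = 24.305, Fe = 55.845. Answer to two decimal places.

Formula mass = 420.154 g/mol.
2 Al → 1.0000 mol Al2O3 per formula unit; M(Al2O3) = 101.961, so Al2O3 mass = 101.961 g.
101.961/420.154 × 100 = 24.27 wt%.

24.27 wt%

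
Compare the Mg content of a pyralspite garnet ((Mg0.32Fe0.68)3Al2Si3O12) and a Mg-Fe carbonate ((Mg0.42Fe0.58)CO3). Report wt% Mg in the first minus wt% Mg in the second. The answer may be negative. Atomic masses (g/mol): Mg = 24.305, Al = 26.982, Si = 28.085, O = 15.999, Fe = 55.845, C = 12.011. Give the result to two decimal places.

-4.96 percentage points

Mg in (Mg0.32Fe0.68)3Al2Si3O12: molar mass 467.464 g/mol; 0.96×24.305 = 23.333 g → 4.99 wt%.
Mg in (Mg0.42Fe0.58)CO3: molar mass 102.606 g/mol; 0.42×24.305 = 10.208 g → 9.95 wt%.
Difference = 4.99 − 9.95 = -4.96 percentage points.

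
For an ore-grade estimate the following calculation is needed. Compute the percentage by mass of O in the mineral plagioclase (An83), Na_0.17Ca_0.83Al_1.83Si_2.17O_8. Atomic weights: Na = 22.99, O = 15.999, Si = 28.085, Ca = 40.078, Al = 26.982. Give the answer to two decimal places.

M(Na_0.17Ca_0.83Al_1.83Si_2.17O_8) = 275.487 g/mol.
O contributes 8 × 15.999 = 127.992 g per mole.
127.992/275.487 = 0.4646 → 46.46%.

46.46 wt%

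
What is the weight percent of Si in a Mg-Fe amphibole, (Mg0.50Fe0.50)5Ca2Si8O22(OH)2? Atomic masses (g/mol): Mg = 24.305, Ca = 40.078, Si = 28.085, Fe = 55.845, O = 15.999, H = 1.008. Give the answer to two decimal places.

Molar mass of (Mg0.50Fe0.50)5Ca2Si8O22(OH)2: 2.50×24.305 + 2.50×55.845 + 2×40.078 + 8×28.085 + 24×15.999 + 2×1.008 = 891.203 g/mol.
Mass of Si per formula unit: 8 × 28.085 = 224.680 g.
Weight fraction Si = 224.680 / 891.203 = 0.2521.

25.21 wt%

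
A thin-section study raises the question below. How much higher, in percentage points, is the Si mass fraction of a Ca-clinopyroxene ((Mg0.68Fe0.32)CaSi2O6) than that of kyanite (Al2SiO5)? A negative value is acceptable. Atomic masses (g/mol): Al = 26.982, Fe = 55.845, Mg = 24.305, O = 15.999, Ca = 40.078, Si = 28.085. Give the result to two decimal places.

7.45 percentage points

M((Mg0.68Fe0.32)CaSi2O6) = 226.640 g/mol, so wt% Si = 56.170/226.640 × 100 = 24.78%.
M(Al2SiO5) = 162.044 g/mol, so wt% Si = 28.085/162.044 × 100 = 17.33%.
24.78 − 17.33 = 7.45 pp.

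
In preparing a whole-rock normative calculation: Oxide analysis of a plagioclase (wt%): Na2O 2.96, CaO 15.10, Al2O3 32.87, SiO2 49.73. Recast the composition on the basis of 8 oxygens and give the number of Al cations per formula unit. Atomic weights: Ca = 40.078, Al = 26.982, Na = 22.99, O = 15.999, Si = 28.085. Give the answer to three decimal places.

Na2O (M=61.979): mol = 0.04776; Na = 0.09552, O = 0.04776.
CaO (M=56.077): mol = 0.26927; Ca = 0.26927, O = 0.26927.
Al2O3 (M=101.961): mol = 0.32238; Al = 0.64476, O = 0.96714.
SiO2 (M=60.083): mol = 0.82769; Si = 0.82769, O = 1.65538.
ΣO = 2.93955; factor = 8/ΣO = 2.72150.
Al apfu = 0.64476 × 2.72150 = 1.755.

1.755 Al apfu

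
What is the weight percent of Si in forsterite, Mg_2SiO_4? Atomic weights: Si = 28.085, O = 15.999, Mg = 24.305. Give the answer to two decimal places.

Molar mass of Mg_2SiO_4: 2·24.305 + 1·28.085 + 4·15.999 = 140.691 g/mol.
Mass of Si per formula unit: 1 × 28.085 = 28.085 g.
Weight fraction Si = 28.085 / 140.691 = 0.1996.

19.96 weight percent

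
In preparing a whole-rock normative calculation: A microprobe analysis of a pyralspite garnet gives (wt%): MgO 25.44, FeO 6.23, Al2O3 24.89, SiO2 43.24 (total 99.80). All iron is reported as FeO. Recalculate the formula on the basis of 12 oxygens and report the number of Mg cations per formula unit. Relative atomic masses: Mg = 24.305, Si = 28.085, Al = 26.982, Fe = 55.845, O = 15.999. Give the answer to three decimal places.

2.621 Mg apfu

25.44 wt% MgO ÷ 40.304 g/mol = 0.63120 mol, giving 0.63120 Mg and 0.63120 O.
6.23 wt% FeO ÷ 71.844 g/mol = 0.08672 mol, giving 0.08672 Fe and 0.08672 O.
24.89 wt% Al2O3 ÷ 101.961 g/mol = 0.24411 mol, giving 0.48822 Al and 0.73233 O.
43.24 wt% SiO2 ÷ 60.083 g/mol = 0.71967 mol, giving 0.71967 Si and 1.43934 O.
Oxygen sums to 2.88959; scaling by 12/2.88959 = 4.15284 puts the formula on 12 O.
Mg: 0.63120 × 4.15284 = 2.621 atoms per formula unit.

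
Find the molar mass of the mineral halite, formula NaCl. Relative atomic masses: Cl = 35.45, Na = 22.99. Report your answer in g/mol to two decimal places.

58.44 g/mol

Na: 1 × 22.99 = 22.9900
Cl: 1 × 35.45 = 35.4500
Summing the contributions gives the formula mass.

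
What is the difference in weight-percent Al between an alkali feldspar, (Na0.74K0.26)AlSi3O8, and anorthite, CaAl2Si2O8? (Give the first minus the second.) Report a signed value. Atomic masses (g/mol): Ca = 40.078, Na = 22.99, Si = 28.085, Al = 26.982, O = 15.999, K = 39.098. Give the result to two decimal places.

-9.27 percentage points

First mineral: 26.982 g Al in 266.407 g formula = 10.13 wt% Al.
Second mineral: 53.964 g Al in 278.204 g formula = 19.40 wt% Al.
10.13% − 19.40% gives a difference of -9.27 percentage points.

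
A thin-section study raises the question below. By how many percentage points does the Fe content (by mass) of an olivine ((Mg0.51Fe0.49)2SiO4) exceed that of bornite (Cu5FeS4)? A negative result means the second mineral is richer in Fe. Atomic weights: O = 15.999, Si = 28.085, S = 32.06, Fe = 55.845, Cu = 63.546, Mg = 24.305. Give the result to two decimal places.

20.76 percentage points

First mineral: 54.728 g Fe in 171.600 g formula = 31.89 wt% Fe.
Second mineral: 55.845 g Fe in 501.815 g formula = 11.13 wt% Fe.
31.89% − 11.13% gives a difference of 20.76 percentage points.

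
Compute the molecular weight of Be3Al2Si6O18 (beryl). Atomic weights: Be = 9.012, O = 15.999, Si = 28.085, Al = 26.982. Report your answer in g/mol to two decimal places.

The formula mass is the sum 3·9.012 + 2·26.982 + 6·28.085 + 18·15.999.

537.49 g/mol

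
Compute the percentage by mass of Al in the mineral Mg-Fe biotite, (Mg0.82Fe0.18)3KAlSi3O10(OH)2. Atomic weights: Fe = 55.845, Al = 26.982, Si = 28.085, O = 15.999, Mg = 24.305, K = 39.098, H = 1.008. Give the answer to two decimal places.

M((Mg0.82Fe0.18)3KAlSi3O10(OH)2) = 434.286 g/mol.
Al contributes 1 × 26.982 = 26.982 g per mole.
26.982/434.286 = 0.0621 → 6.21%.

6.21 mass %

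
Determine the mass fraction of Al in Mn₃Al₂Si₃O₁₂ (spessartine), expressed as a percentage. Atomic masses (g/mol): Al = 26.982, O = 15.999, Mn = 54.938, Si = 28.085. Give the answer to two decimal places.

M(Mn₃Al₂Si₃O₁₂) = 495.021 g/mol.
Al contributes 2 × 26.982 = 53.964 g per mole.
53.964/495.021 = 0.1090 → 10.90%.

10.90 weight percent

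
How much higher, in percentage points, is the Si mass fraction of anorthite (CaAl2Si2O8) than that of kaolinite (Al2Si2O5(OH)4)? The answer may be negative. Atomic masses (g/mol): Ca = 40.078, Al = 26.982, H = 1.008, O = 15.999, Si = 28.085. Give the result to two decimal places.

-1.57 percentage points

M(CaAl2Si2O8) = 278.204 g/mol, so wt% Si = 56.170/278.204 × 100 = 20.19%.
M(Al2Si2O5(OH)4) = 258.157 g/mol, so wt% Si = 56.170/258.157 × 100 = 21.76%.
20.19 − 21.76 = -1.57 pp.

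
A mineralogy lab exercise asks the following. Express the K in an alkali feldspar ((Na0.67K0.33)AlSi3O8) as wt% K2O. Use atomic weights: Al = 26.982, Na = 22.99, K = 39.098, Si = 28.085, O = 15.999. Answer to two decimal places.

M((Na0.67K0.33)AlSi3O8) = 267.535 g/mol; M(K2O) = 94.195 g/mol.
Moles K2O per formula unit = 0.33 K ÷ 2 = 0.1650.
K2O fraction = (0.1650 × 94.195) / 267.535 = 15.542/267.535 = 0.0581.

5.81 wt%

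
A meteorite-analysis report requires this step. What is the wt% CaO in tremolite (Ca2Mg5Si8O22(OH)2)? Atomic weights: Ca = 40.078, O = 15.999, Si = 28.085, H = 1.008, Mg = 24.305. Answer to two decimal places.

13.81 wt%

Formula mass = 812.353 g/mol.
2 Ca → 2.0000 mol CaO per formula unit; M(CaO) = 56.077, so CaO mass = 112.154 g.
112.154/812.353 × 100 = 13.81 wt%.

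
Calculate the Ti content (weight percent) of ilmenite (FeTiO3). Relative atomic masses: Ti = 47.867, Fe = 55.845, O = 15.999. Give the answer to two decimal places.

31.55 weight percent

Formula mass = 1*55.845 + 1*47.867 + 3*15.999 = 151.709 g/mol, of which 47.867 g is Ti.
So Ti makes up 47.867/151.709 = 0.3155 of the mass, i.e. 31.55%.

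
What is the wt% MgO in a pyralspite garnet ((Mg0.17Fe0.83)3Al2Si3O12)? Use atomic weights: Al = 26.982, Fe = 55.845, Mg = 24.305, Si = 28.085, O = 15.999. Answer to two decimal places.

4.27 wt%

Formula mass = 481.657 g/mol.
0.51 Mg → 0.5100 mol MgO per formula unit; M(MgO) = 40.304, so MgO mass = 20.555 g.
20.555/481.657 × 100 = 4.27 wt%.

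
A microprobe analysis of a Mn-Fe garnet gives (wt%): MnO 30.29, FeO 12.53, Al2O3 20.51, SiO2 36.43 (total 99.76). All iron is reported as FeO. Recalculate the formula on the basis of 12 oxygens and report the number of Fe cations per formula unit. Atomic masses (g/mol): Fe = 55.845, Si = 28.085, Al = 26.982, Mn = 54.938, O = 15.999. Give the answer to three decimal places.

MnO: 30.29/70.937 = 0.42700 mol → 0.42700 mol Mn, 0.42700 mol O.
FeO: 12.53/71.844 = 0.17441 mol → 0.17441 mol Fe, 0.17441 mol O.
Al2O3: 20.51/101.961 = 0.20116 mol → 0.40232 mol Al, 0.60348 mol O.
SiO2: 36.43/60.083 = 0.60633 mol → 0.60633 mol Si, 1.21266 mol O.
Total oxygen = 2.41755 mol. Normalization factor = 12/2.41755 = 4.96370.
Fe per 12 O = 0.17441 × 4.96370 = 0.866.

0.866 Fe apfu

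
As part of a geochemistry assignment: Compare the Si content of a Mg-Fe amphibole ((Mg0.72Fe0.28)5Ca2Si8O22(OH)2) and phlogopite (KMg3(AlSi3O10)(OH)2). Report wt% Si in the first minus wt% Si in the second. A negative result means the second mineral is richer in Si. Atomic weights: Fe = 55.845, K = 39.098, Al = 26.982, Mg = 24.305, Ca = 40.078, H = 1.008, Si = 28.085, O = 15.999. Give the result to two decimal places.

M((Mg0.72Fe0.28)5Ca2Si8O22(OH)2) = 856.509 g/mol, so wt% Si = 224.680/856.509 × 100 = 26.23%.
M(KMg3(AlSi3O10)(OH)2) = 417.254 g/mol, so wt% Si = 84.255/417.254 × 100 = 20.19%.
26.23 − 20.19 = 6.04 pp.

6.04 percentage points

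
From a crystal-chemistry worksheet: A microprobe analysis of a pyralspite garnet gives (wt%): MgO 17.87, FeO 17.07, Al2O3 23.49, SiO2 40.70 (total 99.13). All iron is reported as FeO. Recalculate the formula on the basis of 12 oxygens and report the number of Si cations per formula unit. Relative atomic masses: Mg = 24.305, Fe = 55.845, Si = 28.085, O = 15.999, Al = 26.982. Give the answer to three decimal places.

17.87 wt% MgO ÷ 40.304 g/mol = 0.44338 mol, giving 0.44338 Mg and 0.44338 O.
17.07 wt% FeO ÷ 71.844 g/mol = 0.23760 mol, giving 0.23760 Fe and 0.23760 O.
23.49 wt% Al2O3 ÷ 101.961 g/mol = 0.23038 mol, giving 0.46076 Al and 0.69114 O.
40.70 wt% SiO2 ÷ 60.083 g/mol = 0.67740 mol, giving 0.67740 Si and 1.35480 O.
Oxygen sums to 2.72692; scaling by 12/2.72692 = 4.40057 puts the formula on 12 O.
Si: 0.67740 × 4.40057 = 2.981 atoms per formula unit.

2.981 Si apfu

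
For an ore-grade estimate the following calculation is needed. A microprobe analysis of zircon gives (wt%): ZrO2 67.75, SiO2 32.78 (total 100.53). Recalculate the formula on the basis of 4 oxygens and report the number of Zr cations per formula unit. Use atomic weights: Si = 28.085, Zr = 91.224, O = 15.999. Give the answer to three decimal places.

1.004 Zr apfu

ZrO2 (M=123.222): mol = 0.54982; Zr = 0.54982, O = 1.09964.
SiO2 (M=60.083): mol = 0.54558; Si = 0.54558, O = 1.09116.
ΣO = 2.19080; factor = 4/ΣO = 1.82582.
Zr apfu = 0.54982 × 1.82582 = 1.004.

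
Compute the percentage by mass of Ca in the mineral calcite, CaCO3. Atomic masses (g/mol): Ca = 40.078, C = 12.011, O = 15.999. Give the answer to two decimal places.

M(CaCO3) = 100.086 g/mol.
Ca contributes 1 × 40.078 = 40.078 g per mole.
40.078/100.086 = 0.4004 → 40.04%.

40.04 weight percent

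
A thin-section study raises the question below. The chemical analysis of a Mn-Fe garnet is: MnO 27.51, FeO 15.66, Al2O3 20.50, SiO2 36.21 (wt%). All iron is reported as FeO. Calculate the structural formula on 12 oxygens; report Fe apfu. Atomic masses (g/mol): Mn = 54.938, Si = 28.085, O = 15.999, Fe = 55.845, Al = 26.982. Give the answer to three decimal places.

1.083 Fe apfu

MnO (M=70.937): mol = 0.38781; Mn = 0.38781, O = 0.38781.
FeO (M=71.844): mol = 0.21797; Fe = 0.21797, O = 0.21797.
Al2O3 (M=101.961): mol = 0.20106; Al = 0.40212, O = 0.60318.
SiO2 (M=60.083): mol = 0.60267; Si = 0.60267, O = 1.20534.
ΣO = 2.41430; factor = 12/ΣO = 4.97038.
Fe apfu = 0.21797 × 4.97038 = 1.083.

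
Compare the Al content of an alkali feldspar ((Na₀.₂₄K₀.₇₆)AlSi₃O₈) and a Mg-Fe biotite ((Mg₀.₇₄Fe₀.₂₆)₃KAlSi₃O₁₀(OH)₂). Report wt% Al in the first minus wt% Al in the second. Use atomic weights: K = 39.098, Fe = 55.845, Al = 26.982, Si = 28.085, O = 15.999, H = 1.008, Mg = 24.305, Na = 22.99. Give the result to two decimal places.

3.72 percentage points

M((Na₀.₂₄K₀.₇₆)AlSi₃O₈) = 274.461 g/mol, so wt% Al = 26.982/274.461 × 100 = 9.83%.
M((Mg₀.₇₄Fe₀.₂₆)₃KAlSi₃O₁₀(OH)₂) = 441.855 g/mol, so wt% Al = 26.982/441.855 × 100 = 6.11%.
9.83 − 6.11 = 3.72 pp.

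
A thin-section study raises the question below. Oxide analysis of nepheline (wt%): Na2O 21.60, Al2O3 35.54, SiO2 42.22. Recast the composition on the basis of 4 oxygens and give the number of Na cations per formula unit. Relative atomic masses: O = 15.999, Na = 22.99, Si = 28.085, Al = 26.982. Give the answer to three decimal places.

0.996 Na apfu

Na2O: 21.60/61.979 = 0.34851 mol → 0.69702 mol Na, 0.34851 mol O.
Al2O3: 35.54/101.961 = 0.34856 mol → 0.69712 mol Al, 1.04568 mol O.
SiO2: 42.22/60.083 = 0.70269 mol → 0.70269 mol Si, 1.40538 mol O.
Total oxygen = 2.79957 mol. Normalization factor = 4/2.79957 = 1.42879.
Na per 4 O = 0.69702 × 1.42879 = 0.996.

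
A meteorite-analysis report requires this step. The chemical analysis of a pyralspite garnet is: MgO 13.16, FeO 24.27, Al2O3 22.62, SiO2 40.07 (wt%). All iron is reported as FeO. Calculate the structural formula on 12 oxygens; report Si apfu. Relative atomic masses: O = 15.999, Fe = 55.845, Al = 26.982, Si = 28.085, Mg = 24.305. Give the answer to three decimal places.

13.16 wt% MgO ÷ 40.304 g/mol = 0.32652 mol, giving 0.32652 Mg and 0.32652 O.
24.27 wt% FeO ÷ 71.844 g/mol = 0.33782 mol, giving 0.33782 Fe and 0.33782 O.
22.62 wt% Al2O3 ÷ 101.961 g/mol = 0.22185 mol, giving 0.44370 Al and 0.66555 O.
40.07 wt% SiO2 ÷ 60.083 g/mol = 0.66691 mol, giving 0.66691 Si and 1.33382 O.
Oxygen sums to 2.66371; scaling by 12/2.66371 = 4.50499 puts the formula on 12 O.
Si: 0.66691 × 4.50499 = 3.004 atoms per formula unit.

3.004 Si apfu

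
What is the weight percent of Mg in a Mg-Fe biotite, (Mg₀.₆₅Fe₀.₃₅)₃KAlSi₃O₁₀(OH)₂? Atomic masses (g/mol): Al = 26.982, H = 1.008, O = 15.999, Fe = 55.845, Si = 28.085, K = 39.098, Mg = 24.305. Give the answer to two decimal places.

Formula mass = 1.95·24.305 + 1.05·55.845 + 1·39.098 + 1·26.982 + 3·28.085 + 12·15.999 + 2·1.008 = 450.371 g/mol, of which 47.395 g is Mg.
So Mg makes up 47.395/450.371 = 0.1052 of the mass, i.e. 10.52%.

10.52 wt%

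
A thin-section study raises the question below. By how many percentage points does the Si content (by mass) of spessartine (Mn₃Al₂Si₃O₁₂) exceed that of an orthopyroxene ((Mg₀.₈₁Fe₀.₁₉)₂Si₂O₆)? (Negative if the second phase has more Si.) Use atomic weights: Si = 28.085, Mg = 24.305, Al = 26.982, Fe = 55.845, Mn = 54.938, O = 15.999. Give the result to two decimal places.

M(Mn₃Al₂Si₃O₁₂) = 495.021 g/mol, so wt% Si = 84.255/495.021 × 100 = 17.02%.
M((Mg₀.₈₁Fe₀.₁₉)₂Si₂O₆) = 212.759 g/mol, so wt% Si = 56.170/212.759 × 100 = 26.40%.
17.02 − 26.40 = -9.38 pp.

-9.38 percentage points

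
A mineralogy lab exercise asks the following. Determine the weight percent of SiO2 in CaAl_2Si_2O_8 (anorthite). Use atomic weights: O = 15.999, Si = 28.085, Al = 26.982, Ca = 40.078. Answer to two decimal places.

43.19 wt%

Formula mass = 278.204 g/mol.
2 Si → 2.0000 mol SiO2 per formula unit; M(SiO2) = 60.083, so SiO2 mass = 120.166 g.
120.166/278.204 × 100 = 43.19 wt%.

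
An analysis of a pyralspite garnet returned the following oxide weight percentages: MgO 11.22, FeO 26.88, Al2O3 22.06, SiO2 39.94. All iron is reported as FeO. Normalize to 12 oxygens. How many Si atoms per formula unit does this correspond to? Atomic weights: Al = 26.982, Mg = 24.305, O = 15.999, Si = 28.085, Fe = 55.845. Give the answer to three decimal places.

11.22 wt% MgO ÷ 40.304 g/mol = 0.27838 mol, giving 0.27838 Mg and 0.27838 O.
26.88 wt% FeO ÷ 71.844 g/mol = 0.37414 mol, giving 0.37414 Fe and 0.37414 O.
22.06 wt% Al2O3 ÷ 101.961 g/mol = 0.21636 mol, giving 0.43272 Al and 0.64908 O.
39.94 wt% SiO2 ÷ 60.083 g/mol = 0.66475 mol, giving 0.66475 Si and 1.32950 O.
Oxygen sums to 2.63110; scaling by 12/2.63110 = 4.56083 puts the formula on 12 O.
Si: 0.66475 × 4.56083 = 3.032 atoms per formula unit.

3.032 Si apfu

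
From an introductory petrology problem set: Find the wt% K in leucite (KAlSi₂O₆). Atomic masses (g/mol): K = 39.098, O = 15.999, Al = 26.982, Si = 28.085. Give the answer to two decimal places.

17.91 weight percent

Molar mass of KAlSi₂O₆: 1·39.098 + 1·26.982 + 2·28.085 + 6·15.999 = 218.244 g/mol.
Mass of K per formula unit: 1 × 39.098 = 39.098 g.
Weight fraction K = 39.098 / 218.244 = 0.1791.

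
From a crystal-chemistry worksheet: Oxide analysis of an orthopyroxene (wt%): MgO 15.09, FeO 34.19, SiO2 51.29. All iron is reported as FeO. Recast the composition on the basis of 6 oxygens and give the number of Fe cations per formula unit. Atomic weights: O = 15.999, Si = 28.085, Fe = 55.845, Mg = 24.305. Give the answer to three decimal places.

1.116 Fe apfu

MgO (M=40.304): mol = 0.37440; Mg = 0.37440, O = 0.37440.
FeO (M=71.844): mol = 0.47589; Fe = 0.47589, O = 0.47589.
SiO2 (M=60.083): mol = 0.85365; Si = 0.85365, O = 1.70730.
ΣO = 2.55759; factor = 6/ΣO = 2.34596.
Fe apfu = 0.47589 × 2.34596 = 1.116.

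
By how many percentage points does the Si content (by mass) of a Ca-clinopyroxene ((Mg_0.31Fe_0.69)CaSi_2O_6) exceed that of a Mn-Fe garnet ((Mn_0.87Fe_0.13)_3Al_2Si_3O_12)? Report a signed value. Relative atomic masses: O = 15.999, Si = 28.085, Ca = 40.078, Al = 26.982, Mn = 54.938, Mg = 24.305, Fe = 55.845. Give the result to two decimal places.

M((Mg_0.31Fe_0.69)CaSi_2O_6) = 238.310 g/mol, so wt% Si = 56.170/238.310 × 100 = 23.57%.
M((Mn_0.87Fe_0.13)_3Al_2Si_3O_12) = 495.375 g/mol, so wt% Si = 84.255/495.375 × 100 = 17.01%.
23.57 − 17.01 = 6.56 pp.

6.56 percentage points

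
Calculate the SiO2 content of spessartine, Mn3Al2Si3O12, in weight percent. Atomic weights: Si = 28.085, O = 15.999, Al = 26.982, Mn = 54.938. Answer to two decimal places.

Molar mass of Mn3Al2Si3O12 = 3×54.938 + 2×26.982 + 3×28.085 + 12×15.999 = 495.021 g/mol.
Each formula unit contains 3 Si, equivalent to 3/1 = 3.0000 mol SiO2.
M(SiO2) = 1×28.085 + 2×15.999 = 60.083 g/mol.
Mass of SiO2 per formula unit = 3.0000 × 60.083 = 180.249 g.
SiO2 wt% = 180.249 / 495.021 × 100 = 36.41%.

36.41 wt%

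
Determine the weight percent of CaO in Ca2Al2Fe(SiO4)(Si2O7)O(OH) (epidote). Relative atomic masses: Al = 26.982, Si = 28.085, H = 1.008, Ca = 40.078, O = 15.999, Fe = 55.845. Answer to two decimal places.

23.21 wt%

Molar mass of Ca2Al2Fe(SiO4)(Si2O7)O(OH) = 2·40.078 + 2·26.982 + 1·55.845 + 3·28.085 + 13·15.999 + 1·1.008 = 483.215 g/mol.
Each formula unit contains 2 Ca, equivalent to 2/1 = 2.0000 mol CaO.
M(CaO) = 1×40.078 + 1×15.999 = 56.077 g/mol.
Mass of CaO per formula unit = 2.0000 × 56.077 = 112.154 g.
CaO wt% = 112.154 / 483.215 × 100 = 23.21%.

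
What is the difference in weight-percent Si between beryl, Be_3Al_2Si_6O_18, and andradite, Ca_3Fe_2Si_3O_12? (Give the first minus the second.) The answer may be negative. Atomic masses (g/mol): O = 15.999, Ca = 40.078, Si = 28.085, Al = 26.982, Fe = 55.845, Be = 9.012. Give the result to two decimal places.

M(Be_3Al_2Si_6O_18) = 537.492 g/mol, so wt% Si = 168.510/537.492 × 100 = 31.35%.
M(Ca_3Fe_2Si_3O_12) = 508.167 g/mol, so wt% Si = 84.255/508.167 × 100 = 16.58%.
31.35 − 16.58 = 14.77 pp.

14.77 percentage points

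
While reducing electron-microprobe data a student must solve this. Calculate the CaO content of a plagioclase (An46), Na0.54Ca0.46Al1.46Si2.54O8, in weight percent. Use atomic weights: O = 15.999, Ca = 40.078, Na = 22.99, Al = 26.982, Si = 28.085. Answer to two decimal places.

9.57 wt%

Formula mass = 269.572 g/mol.
0.46 Ca → 0.4600 mol CaO per formula unit; M(CaO) = 56.077, so CaO mass = 25.795 g.
25.795/269.572 × 100 = 9.57 wt%.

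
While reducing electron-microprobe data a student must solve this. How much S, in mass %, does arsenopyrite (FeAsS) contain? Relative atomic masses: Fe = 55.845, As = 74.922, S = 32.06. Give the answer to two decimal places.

19.69 mass %

Molar mass of FeAsS: 1*55.845 + 1*74.922 + 1*32.06 = 162.827 g/mol.
Mass of S per formula unit: 1 × 32.06 = 32.060 g.
Weight fraction S = 32.060 / 162.827 = 0.1969.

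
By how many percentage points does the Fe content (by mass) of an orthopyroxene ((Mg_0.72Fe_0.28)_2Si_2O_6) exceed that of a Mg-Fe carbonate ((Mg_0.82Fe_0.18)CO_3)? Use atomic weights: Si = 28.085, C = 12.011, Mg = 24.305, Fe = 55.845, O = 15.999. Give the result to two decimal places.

Fe in (Mg_0.72Fe_0.28)_2Si_2O_6: molar mass 218.436 g/mol; 0.56×55.845 = 31.273 g → 14.32 wt%.
Fe in (Mg_0.82Fe_0.18)CO_3: molar mass 89.990 g/mol; 0.18×55.845 = 10.052 g → 11.17 wt%.
Difference = 14.32 − 11.17 = 3.15 percentage points.

3.15 percentage points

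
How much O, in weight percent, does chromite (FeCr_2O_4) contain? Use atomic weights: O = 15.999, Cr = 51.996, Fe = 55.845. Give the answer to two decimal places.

28.59 weight percent

M(FeCr_2O_4) = 223.833 g/mol.
O contributes 4 × 15.999 = 63.996 g per mole.
63.996/223.833 = 0.2859 → 28.59%.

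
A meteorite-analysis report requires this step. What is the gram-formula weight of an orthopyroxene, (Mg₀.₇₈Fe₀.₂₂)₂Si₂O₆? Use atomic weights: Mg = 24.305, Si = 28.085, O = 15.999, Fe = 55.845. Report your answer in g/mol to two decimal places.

Mg: 1.56 × 24.305 = 37.9158
Fe: 0.44 × 55.845 = 24.5718
Si: 2 × 28.085 = 56.1700
O: 6 × 15.999 = 95.9940
Summing the contributions gives the formula mass.

214.65 g/mol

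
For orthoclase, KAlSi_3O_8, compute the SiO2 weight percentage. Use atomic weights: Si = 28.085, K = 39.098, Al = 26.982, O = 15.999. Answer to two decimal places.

Formula mass = 278.327 g/mol.
3 Si → 3.0000 mol SiO2 per formula unit; M(SiO2) = 60.083, so SiO2 mass = 180.249 g.
180.249/278.327 × 100 = 64.76 wt%.

64.76 wt%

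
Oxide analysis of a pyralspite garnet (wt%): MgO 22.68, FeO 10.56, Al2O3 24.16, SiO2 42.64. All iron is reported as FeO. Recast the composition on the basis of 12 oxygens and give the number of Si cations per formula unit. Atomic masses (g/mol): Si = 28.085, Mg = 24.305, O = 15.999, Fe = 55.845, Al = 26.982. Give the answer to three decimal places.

2.999 Si apfu

MgO: 22.68/40.304 = 0.56272 mol → 0.56272 mol Mg, 0.56272 mol O.
FeO: 10.56/71.844 = 0.14699 mol → 0.14699 mol Fe, 0.14699 mol O.
Al2O3: 24.16/101.961 = 0.23695 mol → 0.47390 mol Al, 0.71085 mol O.
SiO2: 42.64/60.083 = 0.70968 mol → 0.70968 mol Si, 1.41936 mol O.
Total oxygen = 2.83992 mol. Normalization factor = 12/2.83992 = 4.22547.
Si per 12 O = 0.70968 × 4.22547 = 2.999.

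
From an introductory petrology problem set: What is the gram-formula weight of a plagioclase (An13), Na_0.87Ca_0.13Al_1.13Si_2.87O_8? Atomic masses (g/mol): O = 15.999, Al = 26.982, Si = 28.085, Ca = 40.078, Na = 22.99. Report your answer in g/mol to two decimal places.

M = 0.87(22.99) + 0.13(40.078) + 1.13(26.982) + 2.87(28.085) + 8(15.999)

264.30 g/mol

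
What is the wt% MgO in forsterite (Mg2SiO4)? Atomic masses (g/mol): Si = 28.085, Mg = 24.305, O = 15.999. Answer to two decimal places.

Formula mass = 140.691 g/mol.
2 Mg → 2.0000 mol MgO per formula unit; M(MgO) = 40.304, so MgO mass = 80.608 g.
80.608/140.691 × 100 = 57.29 wt%.

57.29 wt%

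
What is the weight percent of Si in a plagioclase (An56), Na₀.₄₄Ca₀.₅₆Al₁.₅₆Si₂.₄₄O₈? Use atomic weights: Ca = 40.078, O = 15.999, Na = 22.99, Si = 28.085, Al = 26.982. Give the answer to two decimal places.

25.27 mass %

Formula mass = 0.44*22.99 + 0.56*40.078 + 1.56*26.982 + 2.44*28.085 + 8*15.999 = 271.171 g/mol, of which 68.527 g is Si.
So Si makes up 68.527/271.171 = 0.2527 of the mass, i.e. 25.27%.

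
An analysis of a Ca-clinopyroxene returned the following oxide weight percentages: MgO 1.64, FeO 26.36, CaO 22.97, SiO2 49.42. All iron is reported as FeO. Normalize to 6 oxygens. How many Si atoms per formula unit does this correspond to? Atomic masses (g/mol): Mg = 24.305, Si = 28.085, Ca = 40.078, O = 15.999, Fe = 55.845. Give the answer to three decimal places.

MgO: 1.64/40.304 = 0.04069 mol → 0.04069 mol Mg, 0.04069 mol O.
FeO: 26.36/71.844 = 0.36691 mol → 0.36691 mol Fe, 0.36691 mol O.
CaO: 22.97/56.077 = 0.40962 mol → 0.40962 mol Ca, 0.40962 mol O.
SiO2: 49.42/60.083 = 0.82253 mol → 0.82253 mol Si, 1.64506 mol O.
Total oxygen = 2.46228 mol. Normalization factor = 6/2.46228 = 2.43677.
Si per 6 O = 0.82253 × 2.43677 = 2.004.

2.004 Si apfu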